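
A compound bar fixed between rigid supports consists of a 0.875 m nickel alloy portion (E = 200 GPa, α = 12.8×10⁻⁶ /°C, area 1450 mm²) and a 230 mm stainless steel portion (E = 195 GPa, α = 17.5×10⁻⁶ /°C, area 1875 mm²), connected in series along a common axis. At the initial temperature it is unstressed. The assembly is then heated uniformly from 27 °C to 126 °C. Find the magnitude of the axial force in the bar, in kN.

P ≈ 413 kN (compressive)

Free thermal expansion of the whole bar: Σ αᵢΔT Lᵢ = 12.8×10⁻⁶×99×875 + 17.5×10⁻⁶×99×230 = 1.507 mm.
The rigid supports impose zero overall length change; the single axial force P common to all segments must satisfy P Σ Lᵢ/(AᵢEᵢ) = δ_free.
The series flexibility is Σ Lᵢ/(AᵢEᵢ) = 875/(1450×200×10³) + 230/(1875×195×10³) = 3.646×10⁻⁶ mm/N.
P = 1.507 / 3.646×10⁻⁶ = 413400 N = 413.4 kN, compressive.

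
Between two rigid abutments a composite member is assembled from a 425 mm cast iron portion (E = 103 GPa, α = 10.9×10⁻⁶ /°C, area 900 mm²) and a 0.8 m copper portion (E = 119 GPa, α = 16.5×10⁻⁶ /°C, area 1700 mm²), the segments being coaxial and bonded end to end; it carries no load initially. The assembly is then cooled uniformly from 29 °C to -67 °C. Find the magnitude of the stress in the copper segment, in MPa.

Free thermal contraction of the whole bar: Σ αᵢΔT Lᵢ = 10.9×10⁻⁶×96×425 + 16.5×10⁻⁶×96×800 = 1.712 mm.
The rigid supports impose zero overall length change; the single axial force P common to all segments must satisfy P Σ Lᵢ/(AᵢEᵢ) = δ_free.
The series flexibility is Σ Lᵢ/(AᵢEᵢ) = 425/(900×103×10³) + 800/(1700×119×10³) = 8.539×10⁻⁶ mm/N.
Hence P = δ_free / Σ(L/AE) = 1.712/8.539×10⁻⁶ = 200.5 kN (tensile).
σ_{copper} = P / A = 200500 / 1700 = 117.9 MPa.

σ ≈ 118 MPa (tensile)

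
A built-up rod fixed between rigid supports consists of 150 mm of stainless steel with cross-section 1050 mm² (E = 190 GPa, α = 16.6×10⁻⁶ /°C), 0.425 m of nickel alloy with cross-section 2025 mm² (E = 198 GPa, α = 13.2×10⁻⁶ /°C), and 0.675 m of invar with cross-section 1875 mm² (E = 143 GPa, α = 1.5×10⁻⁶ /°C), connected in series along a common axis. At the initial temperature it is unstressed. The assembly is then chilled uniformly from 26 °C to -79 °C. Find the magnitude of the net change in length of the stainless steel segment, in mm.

With the walls removed the bar would change length by δ_free = Σ αᵢΔT Lᵢ = 16.6×10⁻⁶×105×150 + 13.2×10⁻⁶×105×425 + 1.5×10⁻⁶×105×675 = 0.9568 mm.
The walls prevent any net length change, so an axial force P (same in every segment) develops. Compatibility: P · Σ Lᵢ/(AᵢEᵢ) = δ_free.
Σ Lᵢ/(AᵢEᵢ) = 150/(1050×190×10³) + 425/(2025×198×10³) + 675/(1875×143×10³) = 4.329×10⁻⁶ mm/N.
So P = 0.9568 / 4.329×10⁻⁶ = 221 kN, tensile.
For the stainless steel segment, free thermal change = 16.6×10⁻⁶×105×150 = 0.2615 mm and elastic change from P = 221000×150/(1050×190×10³) = 0.1662 mm; these oppose, so the net change is 0.0953 mm (segment shortens).

|ΔL| ≈ 0.0953 mm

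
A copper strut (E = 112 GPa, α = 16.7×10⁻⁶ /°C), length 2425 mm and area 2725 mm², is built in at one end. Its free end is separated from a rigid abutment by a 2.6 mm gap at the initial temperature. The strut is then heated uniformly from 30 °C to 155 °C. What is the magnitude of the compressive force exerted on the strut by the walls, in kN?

P ≈ 310 kN

Free thermal elongation = αΔT L = 16.7×10⁻⁶ × 125 × 2425 = 5.062 mm.
After closing the 2.6 mm clearance, 5.062 − 2.6 = 2.462 mm of expansion remains to be suppressed by the wall.
That suppressed elongation corresponds to σ = E·Δ/L = 112×10³ × 2.462/2425 = 113.7 MPa.
Force on the wall = σA = 113.7 × 2725 mm² = 309.9 kN.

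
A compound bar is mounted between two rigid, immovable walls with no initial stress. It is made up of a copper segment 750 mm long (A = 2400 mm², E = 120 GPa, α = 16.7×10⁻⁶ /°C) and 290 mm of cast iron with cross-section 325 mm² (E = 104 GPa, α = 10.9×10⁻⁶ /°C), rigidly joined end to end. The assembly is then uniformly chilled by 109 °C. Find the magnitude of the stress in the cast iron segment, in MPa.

With the walls removed the bar would change length by δ_free = Σ αᵢΔT Lᵢ = 16.7×10⁻⁶×109×750 + 10.9×10⁻⁶×109×290 = 1.71 mm.
The rigid supports impose zero overall length change; the single axial force P common to all segments must satisfy P Σ Lᵢ/(AᵢEᵢ) = δ_free.
Σ Lᵢ/(AᵢEᵢ) = 750/(2400×120×10³) + 290/(325×104×10³) = 1.118×10⁻⁵ mm/N.
Hence P = δ_free / Σ(L/AE) = 1.71/1.118×10⁻⁵ = 152.9 kN (tensile).
σ_{cast iron} = P / A = 152900 / 325 = 470.4 MPa.

σ ≈ 470 MPa (tensile)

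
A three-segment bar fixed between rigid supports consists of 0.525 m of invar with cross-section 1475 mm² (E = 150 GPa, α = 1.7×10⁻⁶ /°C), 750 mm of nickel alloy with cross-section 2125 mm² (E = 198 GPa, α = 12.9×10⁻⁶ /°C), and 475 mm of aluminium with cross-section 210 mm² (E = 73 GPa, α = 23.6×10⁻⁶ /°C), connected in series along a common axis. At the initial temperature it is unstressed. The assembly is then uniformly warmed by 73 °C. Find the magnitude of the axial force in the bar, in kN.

P ≈ 45.2 kN (compressive)

With the walls removed the bar would change length by δ_free = Σ αᵢΔT Lᵢ = 1.7×10⁻⁶×73×525 + 12.9×10⁻⁶×73×750 + 23.6×10⁻⁶×73×475 = 1.59 mm.
The walls prevent any net length change, so an axial force P (same in every segment) develops. Compatibility: P · Σ Lᵢ/(AᵢEᵢ) = δ_free.
Σ Lᵢ/(AᵢEᵢ) = 525/(1475×150×10³) + 750/(2125×198×10³) + 475/(210×73×10³) = 3.514×10⁻⁵ mm/N.
So P = 1.59 / 3.514×10⁻⁵ = 45.24 kN, compressive.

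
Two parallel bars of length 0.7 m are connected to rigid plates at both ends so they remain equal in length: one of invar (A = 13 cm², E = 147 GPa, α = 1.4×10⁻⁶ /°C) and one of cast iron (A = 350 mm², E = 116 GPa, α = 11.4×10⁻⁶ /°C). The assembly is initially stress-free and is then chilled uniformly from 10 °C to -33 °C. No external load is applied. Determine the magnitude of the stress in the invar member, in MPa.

Both members must finish at the same length. With the larger α, the cast iron tends to over-contract; the plates restrain it, putting the cast iron in tension and the invar in compression. With no external load the two internal forces are equal and opposite, magnitude P.
Setting the final lengths equal and cancelling L: (α₁ − α₂)ΔT = P/(A₁E₁) + P/(A₂E₂).
|α₁ − α₂|·ΔT = 10×10⁻⁶ × 43 = 0.00043.
1/(A₁E₁) + 1/(A₂E₂) = 1/(1300×147×10³) + 1/(350×116×10³) = 2.986×10⁻⁸ N⁻¹.
So P = 0.00043 / 2.986×10⁻⁸ = 14.4 kN.
σ_{invar} = P/A₁ = 14400/1300 = 11.08 MPa, compressive.

σ ≈ 11.1 MPa (compressive)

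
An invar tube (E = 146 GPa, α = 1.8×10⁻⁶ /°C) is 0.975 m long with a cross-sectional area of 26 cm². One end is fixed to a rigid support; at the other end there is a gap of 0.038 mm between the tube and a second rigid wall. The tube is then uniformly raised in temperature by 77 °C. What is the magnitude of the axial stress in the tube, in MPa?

σ ≈ 14.5 MPa (compressive)

Unrestrained expansion: δ_free = αΔT L = 1.8×10⁻⁶ × 77 × 975 = 0.1351 mm.
After closing the 0.038 mm clearance, 0.1351 − 0.038 = 0.09713 mm of expansion remains to be suppressed by the wall.
Compatibility: PL/(AE) = 0.09713 mm, so σ = P/A = E × (0.09713/975) = 14.55 MPa.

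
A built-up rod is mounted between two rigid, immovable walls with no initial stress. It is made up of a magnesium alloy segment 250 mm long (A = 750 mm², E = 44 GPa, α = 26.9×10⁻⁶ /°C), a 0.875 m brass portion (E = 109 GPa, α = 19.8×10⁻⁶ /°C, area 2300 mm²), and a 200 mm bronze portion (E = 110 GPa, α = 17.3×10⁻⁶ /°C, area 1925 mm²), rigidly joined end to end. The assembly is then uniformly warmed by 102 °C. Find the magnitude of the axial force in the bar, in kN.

P ≈ 234 kN (compressive)

If the supports were absent, the total length change would be Σ αᵢΔT Lᵢ = 26.9×10⁻⁶×102×250 + 19.8×10⁻⁶×102×875 + 17.3×10⁻⁶×102×200 = 2.806 mm.
The walls prevent any net length change, so an axial force P (same in every segment) develops. Compatibility: P · Σ Lᵢ/(AᵢEᵢ) = δ_free.
Σ Lᵢ/(AᵢEᵢ) = 250/(750×44×10³) + 875/(2300×109×10³) + 200/(1925×110×10³) = 1.201×10⁻⁵ mm/N.
So P = 2.806 / 1.201×10⁻⁵ = 233.6 kN, compressive.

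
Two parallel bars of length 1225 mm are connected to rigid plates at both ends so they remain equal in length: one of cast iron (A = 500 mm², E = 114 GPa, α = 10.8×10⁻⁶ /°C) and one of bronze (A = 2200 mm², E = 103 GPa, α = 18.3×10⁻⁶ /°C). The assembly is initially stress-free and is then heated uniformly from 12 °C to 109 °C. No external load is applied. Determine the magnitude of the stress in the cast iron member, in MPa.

σ ≈ 66.3 MPa (tensile)

Both members must finish at the same length. With the larger α, the bronze tends to over-expand; the plates restrain it, putting the bronze in compression and the cast iron in tension. With no external load the two internal forces are equal and opposite, magnitude P.
Setting the final lengths equal and cancelling L: (α₁ − α₂)ΔT = P/(A₁E₁) + P/(A₂E₂).
|α₁ − α₂|·ΔT = 7.5×10⁻⁶ × 97 = 0.0007275.
1/(A₁E₁) + 1/(A₂E₂) = 1/(500×114×10³) + 1/(2200×103×10³) = 2.196×10⁻⁸ N⁻¹.
P = 0.0007275 / 2.196×10⁻⁸ = 33130 N = 33.13 kN.
σ_{cast iron} = P/A₁ = 33130/500 = 66.27 MPa, tensile.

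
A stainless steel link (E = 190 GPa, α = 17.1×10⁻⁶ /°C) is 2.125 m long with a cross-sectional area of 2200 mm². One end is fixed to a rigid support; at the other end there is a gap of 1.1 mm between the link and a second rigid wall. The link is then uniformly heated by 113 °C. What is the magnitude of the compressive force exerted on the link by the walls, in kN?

P ≈ 591 kN

If the wall were absent the link would grow by αΔT L = 17.1×10⁻⁶ × 113 × 2125 = 4.106 mm.
The gap closes (δ_free > 1.1 mm) and the wall then resists a further 4.106 − 1.1 = 3.006 mm of expansion.
That suppressed elongation corresponds to σ = E·Δ/L = 190×10³ × 3.006/2125 = 268.8 MPa.
P = σA = 268.8 × 2200 = 591.3 kN.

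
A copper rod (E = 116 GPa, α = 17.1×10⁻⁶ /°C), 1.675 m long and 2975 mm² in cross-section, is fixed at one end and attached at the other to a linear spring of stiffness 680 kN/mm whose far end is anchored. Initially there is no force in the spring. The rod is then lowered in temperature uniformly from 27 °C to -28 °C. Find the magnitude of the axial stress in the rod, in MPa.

σ ≈ 83.7 MPa (tensile)

The unrestrained thermal change is αΔT L = 17.1×10⁻⁶ × 55 × 1675 = 1.575 mm.
Let P be the tensile force in the spring. The rod extends elastically by PL/(AE) and the spring stretches by P/k; together these equal δ_free.
P [ L/(AE) + 1/k ] = δ_free → P [ 1675/(2975×116×10³) + 1/(680×10³) ] = 1.575.
P = 1.575 / 6.324×10⁻⁶ = 249100 N.
σ = P/A = 249100/2975 = 83.73 MPa.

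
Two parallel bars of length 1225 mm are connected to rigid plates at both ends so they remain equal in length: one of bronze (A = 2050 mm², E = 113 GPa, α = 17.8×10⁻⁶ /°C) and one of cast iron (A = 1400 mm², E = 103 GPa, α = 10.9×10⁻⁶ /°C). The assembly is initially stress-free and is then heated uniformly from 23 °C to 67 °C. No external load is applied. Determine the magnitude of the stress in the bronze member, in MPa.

σ ≈ 13.2 MPa (compressive)

Equilibrium of a rigid end plate with no external load gives equal and opposite internal forces ±P in the two members. Since α_{bronze} > α_{cast iron}, heating drives the bronze into compression and the cast iron into tension.
Compatibility of the two members (thermal + elastic change equal): (α₁ − α₂)ΔT = P·[1/(A₁E₁) + 1/(A₂E₂)].
|α₁ − α₂|·ΔT = 6.9×10⁻⁶ × 44 = 0.0003036.
1/(A₁E₁) + 1/(A₂E₂) = 1/(2050×113×10³) + 1/(1400×103×10³) = 1.125×10⁻⁸ N⁻¹.
P = 0.0003036 / 1.125×10⁻⁸ = 26980 N = 26.98 kN.
σ_{bronze} = P/A₁ = 26980/2050 = 13.16 MPa, compressive.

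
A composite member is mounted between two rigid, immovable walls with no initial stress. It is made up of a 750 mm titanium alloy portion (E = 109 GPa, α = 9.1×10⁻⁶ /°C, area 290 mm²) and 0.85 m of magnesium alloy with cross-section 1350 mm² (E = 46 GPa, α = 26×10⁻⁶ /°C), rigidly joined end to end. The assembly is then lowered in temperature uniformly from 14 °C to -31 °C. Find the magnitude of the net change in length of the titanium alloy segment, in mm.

With the walls removed the bar would change length by δ_free = Σ αᵢΔT Lᵢ = 9.1×10⁻⁶×45×750 + 26×10⁻⁶×45×850 = 1.302 mm.
The walls prevent any net length change, so an axial force P (same in every segment) develops. Compatibility: P · Σ Lᵢ/(AᵢEᵢ) = δ_free.
The series flexibility is Σ Lᵢ/(AᵢEᵢ) = 750/(290×109×10³) + 850/(1350×46×10³) = 3.741×10⁻⁵ mm/N.
P = 1.302 / 3.741×10⁻⁵ = 34790 N = 34.79 kN, tensile.
For the titanium alloy segment, free thermal change = 9.1×10⁻⁶×45×750 = 0.3071 mm and elastic change from P = 34790×750/(290×109×10³) = 0.8254 mm; these oppose, so the net change is 0.518 mm (segment lengthens).

|ΔL| ≈ 0.518 mm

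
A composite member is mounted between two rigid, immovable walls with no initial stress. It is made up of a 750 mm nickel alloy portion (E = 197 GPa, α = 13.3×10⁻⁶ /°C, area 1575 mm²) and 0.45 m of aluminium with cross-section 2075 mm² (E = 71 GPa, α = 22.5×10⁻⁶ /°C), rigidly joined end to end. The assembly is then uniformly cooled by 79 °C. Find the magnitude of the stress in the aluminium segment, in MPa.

σ ≈ 140 MPa (tensile)

If the supports were absent, the total length change would be Σ αᵢΔT Lᵢ = 13.3×10⁻⁶×79×750 + 22.5×10⁻⁶×79×450 = 1.588 mm.
The rigid supports impose zero overall length change; the single axial force P common to all segments must satisfy P Σ Lᵢ/(AᵢEᵢ) = δ_free.
Σ Lᵢ/(AᵢEᵢ) = 750/(1575×197×10³) + 450/(2075×71×10³) = 5.472×10⁻⁶ mm/N.
Hence P = δ_free / Σ(L/AE) = 1.588/5.472×10⁻⁶ = 290.2 kN (tensile).
σ_{aluminium} = P / A = 290200 / 2075 = 139.9 MPa.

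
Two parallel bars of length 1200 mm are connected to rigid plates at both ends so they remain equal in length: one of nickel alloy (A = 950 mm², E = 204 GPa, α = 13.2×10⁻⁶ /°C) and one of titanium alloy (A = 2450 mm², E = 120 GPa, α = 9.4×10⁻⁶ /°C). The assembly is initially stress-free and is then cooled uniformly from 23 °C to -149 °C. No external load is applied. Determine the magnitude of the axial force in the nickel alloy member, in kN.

P ≈ 76.3 kN (tensile in the nickel alloy)

The nickel alloy has the larger α, so on cooling it would change length more than the titanium alloy if both were free. The rigid plates force a common final length, so the nickel alloy is put into tension and the titanium alloy into compression, with equal and opposite forces P (no external load).
Equating the net (thermal + elastic) strains gives |α₁ − α₂|·ΔT = P·[1/(A₁E₁) + 1/(A₂E₂)].
|α₁ − α₂|·ΔT = 3.8×10⁻⁶ × 172 = 0.0006536.
1/(A₁E₁) + 1/(A₂E₂) = 1/(950×204×10³) + 1/(2450×120×10³) = 8.561×10⁻⁹ N⁻¹.
P = 0.0006536 / 8.561×10⁻⁹ = 76340 N = 76.34 kN.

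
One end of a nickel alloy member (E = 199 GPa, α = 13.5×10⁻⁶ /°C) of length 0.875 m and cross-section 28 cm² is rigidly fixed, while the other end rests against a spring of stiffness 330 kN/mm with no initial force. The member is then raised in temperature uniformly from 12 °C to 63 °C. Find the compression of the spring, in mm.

δ ≈ 0.397 mm

Free thermal expansion: δ_free = αΔT L = 13.5×10⁻⁶ × 51 × 875 = 0.6024 mm.
With a force P in the spring, the elastic change of the member is PL/(AE) and that of the spring is P/k; compatibility requires their sum to equal δ_free.
So P = δ_free / [L/(AE) + 1/k] = 0.6024 / [ 875/(2800×199×10³) + 1/(330×10³) ].
P = 0.6024 / 4.601×10⁻⁶ = 130900 N.
Spring compression = P/k = 130900/(330×10³) = 0.3968 mm.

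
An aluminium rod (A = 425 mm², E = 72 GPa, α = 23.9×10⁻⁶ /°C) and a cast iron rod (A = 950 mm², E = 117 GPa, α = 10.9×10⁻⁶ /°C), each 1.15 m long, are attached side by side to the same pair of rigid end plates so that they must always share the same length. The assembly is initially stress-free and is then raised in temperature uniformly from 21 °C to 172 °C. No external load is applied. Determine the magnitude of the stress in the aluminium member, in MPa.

Both members must finish at the same length. With the larger α, the aluminium tends to over-expand; the plates restrain it, putting the aluminium in compression and the cast iron in tension. With no external load the two internal forces are equal and opposite, magnitude P.
Equating the net (thermal + elastic) strains gives |α₁ − α₂|·ΔT = P·[1/(A₁E₁) + 1/(A₂E₂)].
|α₁ − α₂|·ΔT = 13×10⁻⁶ × 151 = 0.001963.
1/(A₁E₁) + 1/(A₂E₂) = 1/(425×72×10³) + 1/(950×117×10³) = 4.168×10⁻⁸ N⁻¹.
P = 0.001963 / 4.168×10⁻⁸ = 47100 N = 47.1 kN.
σ_{aluminium} = P/A₁ = 47100/425 = 110.8 MPa, compressive.

σ ≈ 111 MPa (compressive)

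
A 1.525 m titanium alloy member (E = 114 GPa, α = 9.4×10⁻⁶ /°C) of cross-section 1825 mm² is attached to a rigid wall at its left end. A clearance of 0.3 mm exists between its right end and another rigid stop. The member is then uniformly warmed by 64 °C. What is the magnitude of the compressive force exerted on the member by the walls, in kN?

P ≈ 84.2 kN

If the wall were absent the member would grow by αΔT L = 9.4×10⁻⁶ × 64 × 1525 = 0.9174 mm.
The gap closes (δ_free > 0.3 mm) and the wall then resists a further 0.9174 − 0.3 = 0.6174 mm of expansion.
Compatibility: PL/(AE) = 0.6174 mm, so σ = P/A = E × (0.6174/1525) = 46.16 MPa.
Force on the wall = σA = 46.16 × 1825 mm² = 84.24 kN.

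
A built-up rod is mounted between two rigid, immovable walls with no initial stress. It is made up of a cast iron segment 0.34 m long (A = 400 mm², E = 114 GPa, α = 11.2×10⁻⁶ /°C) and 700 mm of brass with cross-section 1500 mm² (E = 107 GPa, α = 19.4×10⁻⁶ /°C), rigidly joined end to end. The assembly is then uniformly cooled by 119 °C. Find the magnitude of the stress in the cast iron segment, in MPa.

With the walls removed the bar would change length by δ_free = Σ αᵢΔT Lᵢ = 11.2×10⁻⁶×119×340 + 19.4×10⁻⁶×119×700 = 2.069 mm.
The rigid supports impose zero overall length change; the single axial force P common to all segments must satisfy P Σ Lᵢ/(AᵢEᵢ) = δ_free.
Σ Lᵢ/(AᵢEᵢ) = 340/(400×114×10³) + 700/(1500×107×10³) = 1.182×10⁻⁵ mm/N.
So P = 2.069 / 1.182×10⁻⁵ = 175.1 kN, tensile.
σ_{cast iron} = P / A = 175100 / 400 = 437.7 MPa.

σ ≈ 438 MPa (tensile)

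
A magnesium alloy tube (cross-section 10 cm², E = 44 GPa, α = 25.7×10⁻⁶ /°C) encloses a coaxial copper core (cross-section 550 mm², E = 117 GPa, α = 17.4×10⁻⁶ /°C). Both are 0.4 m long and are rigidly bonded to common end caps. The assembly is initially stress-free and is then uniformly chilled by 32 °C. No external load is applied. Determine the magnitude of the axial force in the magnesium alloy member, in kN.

The magnesium alloy has the larger α, so on cooling it would change length more than the copper if both were free. The rigid plates force a common final length, so the magnesium alloy is put into tension and the copper into compression, with equal and opposite forces P (no external load).
Equating the net (thermal + elastic) strains gives |α₁ − α₂|·ΔT = P·[1/(A₁E₁) + 1/(A₂E₂)].
|α₁ − α₂|·ΔT = 8.3×10⁻⁶ × 32 = 0.0002656.
1/(A₁E₁) + 1/(A₂E₂) = 1/(1000×44×10³) + 1/(550×117×10³) = 3.827×10⁻⁸ N⁻¹.
So P = 0.0002656 / 3.827×10⁻⁸ = 6.941 kN.

P ≈ 6.94 kN (tensile in the magnesium alloy)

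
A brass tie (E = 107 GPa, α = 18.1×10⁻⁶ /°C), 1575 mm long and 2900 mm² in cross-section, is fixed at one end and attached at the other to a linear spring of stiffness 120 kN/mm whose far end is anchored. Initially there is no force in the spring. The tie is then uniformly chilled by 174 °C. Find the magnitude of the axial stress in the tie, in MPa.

σ ≈ 128 MPa (tensile)

Free thermal contraction: δ_free = αΔT L = 18.1×10⁻⁶ × 174 × 1575 = 4.96 mm.
With a force P in the spring, the elastic change of the tie is PL/(AE) and that of the spring is P/k; compatibility requires their sum to equal δ_free.
So P = δ_free / [L/(AE) + 1/k] = 4.96 / [ 1575/(2900×107×10³) + 1/(120×10³) ].
P = 4.96 / 1.341×10⁻⁵ = 369900 N.
σ = P/A = 369900/2900 = 127.6 MPa.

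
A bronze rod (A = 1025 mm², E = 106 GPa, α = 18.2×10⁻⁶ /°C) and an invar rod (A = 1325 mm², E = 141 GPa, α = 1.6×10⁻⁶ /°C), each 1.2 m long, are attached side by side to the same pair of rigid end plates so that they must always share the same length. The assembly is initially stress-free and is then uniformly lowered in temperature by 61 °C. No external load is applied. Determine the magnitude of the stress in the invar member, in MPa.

σ ≈ 52.5 MPa (compressive)

Both members must finish at the same length. With the larger α, the bronze tends to over-contract; the plates restrain it, putting the bronze in tension and the invar in compression. With no external load the two internal forces are equal and opposite, magnitude P.
Compatibility of the two members (thermal + elastic change equal): (α₁ − α₂)ΔT = P·[1/(A₁E₁) + 1/(A₂E₂)].
|α₁ − α₂|·ΔT = 16.6×10⁻⁶ × 61 = 0.001013.
1/(A₁E₁) + 1/(A₂E₂) = 1/(1025×106×10³) + 1/(1325×141×10³) = 1.456×10⁻⁸ N⁻¹.
So P = 0.001013 / 1.456×10⁻⁸ = 69.56 kN.
σ_{invar} = P/A₂ = 69560/1325 = 52.5 MPa, compressive.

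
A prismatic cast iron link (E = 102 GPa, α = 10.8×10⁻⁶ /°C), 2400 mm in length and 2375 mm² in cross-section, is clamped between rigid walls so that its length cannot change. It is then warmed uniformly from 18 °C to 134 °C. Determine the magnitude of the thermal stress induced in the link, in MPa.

With length fixed, the mechanical strain must cancel the thermal strain αΔT = 10.8×10⁻⁶ × 116 = 1252.8×10⁻⁶.
The stress required to suppress this strain is σ = Eε = 102×10³ × 1252.8×10⁻⁶ = 127.8 MPa, compressive since the link is trying to expand.

σ ≈ 128 MPa (compressive)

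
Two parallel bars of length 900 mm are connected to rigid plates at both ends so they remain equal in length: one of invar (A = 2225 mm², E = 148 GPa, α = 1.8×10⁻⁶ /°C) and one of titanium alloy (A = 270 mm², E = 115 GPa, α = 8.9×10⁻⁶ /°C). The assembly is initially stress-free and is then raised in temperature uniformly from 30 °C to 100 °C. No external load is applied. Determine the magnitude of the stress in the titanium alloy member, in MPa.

Equilibrium of a rigid end plate with no external load gives equal and opposite internal forces ±P in the two members. Since α_{titanium alloy} > α_{invar}, heating drives the titanium alloy into compression and the invar into tension.
Setting the final lengths equal and cancelling L: (α₁ − α₂)ΔT = P/(A₁E₁) + P/(A₂E₂).
|α₁ − α₂|·ΔT = 7.1×10⁻⁶ × 70 = 0.000497.
1/(A₁E₁) + 1/(A₂E₂) = 1/(2225×148×10³) + 1/(270×115×10³) = 3.524×10⁻⁸ N⁻¹.
So P = 0.000497 / 3.524×10⁻⁸ = 14.1 kN.
σ_{titanium alloy} = P/A₂ = 14100/270 = 52.23 MPa, compressive.

σ ≈ 52.2 MPa (compressive)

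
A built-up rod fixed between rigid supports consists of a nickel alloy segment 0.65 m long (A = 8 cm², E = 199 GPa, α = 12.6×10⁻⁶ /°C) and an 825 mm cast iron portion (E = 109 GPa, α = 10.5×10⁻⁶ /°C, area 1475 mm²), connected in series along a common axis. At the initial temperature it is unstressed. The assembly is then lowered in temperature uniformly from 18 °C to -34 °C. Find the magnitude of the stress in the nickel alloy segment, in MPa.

σ ≈ 119 MPa (tensile)

Free thermal contraction of the whole bar: Σ αᵢΔT Lᵢ = 12.6×10⁻⁶×52×650 + 10.5×10⁻⁶×52×825 = 0.8763 mm.
Since the ends are fixed, an axial force P builds up, equal in every segment, with P · Σ Lᵢ/(AᵢEᵢ) = δ_free.
Σ Lᵢ/(AᵢEᵢ) = 650/(800×199×10³) + 825/(1475×109×10³) = 9.214×10⁻⁶ mm/N.
Hence P = δ_free / Σ(L/AE) = 0.8763/9.214×10⁻⁶ = 95.11 kN (tensile).
σ_{nickel alloy} = P / A = 95110 / 800 = 118.9 MPa.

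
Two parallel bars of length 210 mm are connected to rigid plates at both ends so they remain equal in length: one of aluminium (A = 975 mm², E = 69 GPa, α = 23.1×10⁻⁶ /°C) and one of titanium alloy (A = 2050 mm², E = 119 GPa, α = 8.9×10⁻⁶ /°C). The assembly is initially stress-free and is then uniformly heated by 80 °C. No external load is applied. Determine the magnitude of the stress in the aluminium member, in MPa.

σ ≈ 61.4 MPa (compressive)

The aluminium has the larger α, so on heating it would change length more than the titanium alloy if both were free. The rigid plates force a common final length, so the aluminium is put into compression and the titanium alloy into tension, with equal and opposite forces P (no external load).
Equating the net (thermal + elastic) strains gives |α₁ − α₂|·ΔT = P·[1/(A₁E₁) + 1/(A₂E₂)].
|α₁ − α₂|·ΔT = 14.2×10⁻⁶ × 80 = 0.001136.
1/(A₁E₁) + 1/(A₂E₂) = 1/(975×69×10³) + 1/(2050×119×10³) = 1.896×10⁻⁸ N⁻¹.
P = 0.001136 / 1.896×10⁻⁸ = 59900 N = 59.9 kN.
σ_{aluminium} = P/A₁ = 59900/975 = 61.44 MPa, compressive.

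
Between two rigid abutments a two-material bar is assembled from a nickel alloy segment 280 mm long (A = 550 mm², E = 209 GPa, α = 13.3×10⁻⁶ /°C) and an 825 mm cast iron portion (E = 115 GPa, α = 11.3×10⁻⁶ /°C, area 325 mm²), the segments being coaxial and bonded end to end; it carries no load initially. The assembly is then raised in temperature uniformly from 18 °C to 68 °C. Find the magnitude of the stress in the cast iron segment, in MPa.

σ ≈ 81.9 MPa (compressive)

Free thermal expansion of the whole bar: Σ αᵢΔT Lᵢ = 13.3×10⁻⁶×50×280 + 11.3×10⁻⁶×50×825 = 0.6523 mm.
The walls prevent any net length change, so an axial force P (same in every segment) develops. Compatibility: P · Σ Lᵢ/(AᵢEᵢ) = δ_free.
The series flexibility is Σ Lᵢ/(AᵢEᵢ) = 280/(550×209×10³) + 825/(325×115×10³) = 2.451×10⁻⁵ mm/N.
Hence P = δ_free / Σ(L/AE) = 0.6523/2.451×10⁻⁵ = 26.62 kN (compressive).
σ_{cast iron} = P / A = 26620 / 325 = 81.89 MPa.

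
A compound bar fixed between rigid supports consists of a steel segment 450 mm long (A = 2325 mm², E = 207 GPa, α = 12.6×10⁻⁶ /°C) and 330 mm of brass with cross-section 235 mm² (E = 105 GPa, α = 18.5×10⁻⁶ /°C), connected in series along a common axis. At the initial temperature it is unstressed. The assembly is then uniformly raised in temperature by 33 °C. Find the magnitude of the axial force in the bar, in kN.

P ≈ 27.2 kN (compressive)

With the walls removed the bar would change length by δ_free = Σ αᵢΔT Lᵢ = 12.6×10⁻⁶×33×450 + 18.5×10⁻⁶×33×330 = 0.3886 mm.
Since the ends are fixed, an axial force P builds up, equal in every segment, with P · Σ Lᵢ/(AᵢEᵢ) = δ_free.
The series flexibility is Σ Lᵢ/(AᵢEᵢ) = 450/(2325×207×10³) + 330/(235×105×10³) = 1.431×10⁻⁵ mm/N.
P = 0.3886 / 1.431×10⁻⁵ = 27160 N = 27.16 kN, compressive.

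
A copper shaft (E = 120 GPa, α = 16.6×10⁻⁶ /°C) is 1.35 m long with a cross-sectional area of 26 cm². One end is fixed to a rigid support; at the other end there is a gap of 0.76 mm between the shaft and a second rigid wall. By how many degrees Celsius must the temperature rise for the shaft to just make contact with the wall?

ΔT ≈ 33.9 °C

Contact occurs when the free expansion equals the gap: αΔT L = 0.76 mm.
So ΔT = g/(αL) = 0.76/(16.6×10⁻⁶ × 1350) = 33.91 °C.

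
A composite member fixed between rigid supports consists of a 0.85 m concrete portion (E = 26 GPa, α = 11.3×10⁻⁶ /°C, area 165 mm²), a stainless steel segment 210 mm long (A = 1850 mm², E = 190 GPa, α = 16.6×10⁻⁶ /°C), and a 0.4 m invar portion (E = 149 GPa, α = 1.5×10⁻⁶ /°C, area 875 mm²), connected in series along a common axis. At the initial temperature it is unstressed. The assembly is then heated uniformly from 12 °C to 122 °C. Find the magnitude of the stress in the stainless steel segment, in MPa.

σ ≈ 4.03 MPa (compressive)

Free thermal expansion of the whole bar: Σ αᵢΔT Lᵢ = 11.3×10⁻⁶×110×850 + 16.6×10⁻⁶×110×210 + 1.5×10⁻⁶×110×400 = 1.506 mm.
The rigid supports impose zero overall length change; the single axial force P common to all segments must satisfy P Σ Lᵢ/(AᵢEᵢ) = δ_free.
Σ Lᵢ/(AᵢEᵢ) = 850/(165×26×10³) + 210/(1850×190×10³) + 400/(875×149×10³) = 0.0002018 mm/N.
Hence P = δ_free / Σ(L/AE) = 1.506/0.0002018 = 7.463 kN (compressive).
σ_{stainless steel} = P / A = 7463 / 1850 = 4.034 MPa.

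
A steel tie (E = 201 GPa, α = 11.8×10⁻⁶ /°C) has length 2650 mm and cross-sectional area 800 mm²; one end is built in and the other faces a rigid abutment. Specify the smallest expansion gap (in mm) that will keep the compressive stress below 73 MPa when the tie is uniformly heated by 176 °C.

g ≈ 4.54 mm

Free expansion if unrestrained: δ_free = αΔT L = 11.8×10⁻⁶ × 176 × 2650 = 5.504 mm.
A stress of 73 MPa corresponds to the wall pushing the tie back by σL/E = 73×2650/(201×10³) = 0.9624 mm.
The gap must absorb the remainder: g_min = 5.504 − 0.9624 = 4.541 mm.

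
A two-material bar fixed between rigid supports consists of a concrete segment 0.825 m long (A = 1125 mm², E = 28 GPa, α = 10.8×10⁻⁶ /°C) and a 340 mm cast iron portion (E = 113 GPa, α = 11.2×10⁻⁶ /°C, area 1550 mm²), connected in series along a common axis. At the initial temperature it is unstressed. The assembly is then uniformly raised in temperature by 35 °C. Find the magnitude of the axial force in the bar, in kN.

P ≈ 15.8 kN (compressive)

With the walls removed the bar would change length by δ_free = Σ αᵢΔT Lᵢ = 10.8×10⁻⁶×35×825 + 11.2×10⁻⁶×35×340 = 0.4451 mm.
The rigid supports impose zero overall length change; the single axial force P common to all segments must satisfy P Σ Lᵢ/(AᵢEᵢ) = δ_free.
Σ Lᵢ/(AᵢEᵢ) = 825/(1125×28×10³) + 340/(1550×113×10³) = 2.813×10⁻⁵ mm/N.
Hence P = δ_free / Σ(L/AE) = 0.4451/2.813×10⁻⁵ = 15.82 kN (compressive).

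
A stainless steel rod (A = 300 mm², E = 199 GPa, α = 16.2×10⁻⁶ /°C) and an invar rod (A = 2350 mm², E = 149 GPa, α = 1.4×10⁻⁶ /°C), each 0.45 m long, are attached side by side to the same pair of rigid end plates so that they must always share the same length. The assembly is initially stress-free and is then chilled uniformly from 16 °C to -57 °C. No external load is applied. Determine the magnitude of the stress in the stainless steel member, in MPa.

σ ≈ 184 MPa (tensile)

The stainless steel has the larger α, so on cooling it would change length more than the invar if both were free. The rigid plates force a common final length, so the stainless steel is put into tension and the invar into compression, with equal and opposite forces P (no external load).
Equating the net (thermal + elastic) strains gives |α₁ − α₂|·ΔT = P·[1/(A₁E₁) + 1/(A₂E₂)].
|α₁ − α₂|·ΔT = 14.8×10⁻⁶ × 73 = 0.00108.
1/(A₁E₁) + 1/(A₂E₂) = 1/(300×199×10³) + 1/(2350×149×10³) = 1.961×10⁻⁸ N⁻¹.
P = 0.00108 / 1.961×10⁻⁸ = 55100 N = 55.1 kN.
σ_{stainless steel} = P/A₁ = 55100/300 = 183.7 MPa, tensile.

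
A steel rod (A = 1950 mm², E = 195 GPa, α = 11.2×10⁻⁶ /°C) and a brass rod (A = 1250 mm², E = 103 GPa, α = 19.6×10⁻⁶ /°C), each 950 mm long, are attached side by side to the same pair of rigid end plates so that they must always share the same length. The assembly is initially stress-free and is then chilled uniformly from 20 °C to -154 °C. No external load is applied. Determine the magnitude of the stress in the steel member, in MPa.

σ ≈ 72.1 MPa (compressive)

The brass has the larger α, so on cooling it would change length more than the steel if both were free. The rigid plates force a common final length, so the brass is put into tension and the steel into compression, with equal and opposite forces P (no external load).
Equating the net (thermal + elastic) strains gives |α₁ − α₂|·ΔT = P·[1/(A₁E₁) + 1/(A₂E₂)].
|α₁ − α₂|·ΔT = 8.4×10⁻⁶ × 174 = 0.001462.
1/(A₁E₁) + 1/(A₂E₂) = 1/(1950×195×10³) + 1/(1250×103×10³) = 1.04×10⁻⁸ N⁻¹.
So P = 0.001462 / 1.04×10⁻⁸ = 140.6 kN.
σ_{steel} = P/A₁ = 140600/1950 = 72.09 MPa, compressive.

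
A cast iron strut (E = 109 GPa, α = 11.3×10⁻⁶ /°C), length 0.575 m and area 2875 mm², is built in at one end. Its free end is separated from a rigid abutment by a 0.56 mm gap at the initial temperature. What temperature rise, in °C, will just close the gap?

The gap closes when αΔT L = 0.56 mm, since the strut is still unstressed at that instant.
So ΔT = g/(αL) = 0.56/(11.3×10⁻⁶ × 575) = 86.19 °C.

ΔT ≈ 86.2 °C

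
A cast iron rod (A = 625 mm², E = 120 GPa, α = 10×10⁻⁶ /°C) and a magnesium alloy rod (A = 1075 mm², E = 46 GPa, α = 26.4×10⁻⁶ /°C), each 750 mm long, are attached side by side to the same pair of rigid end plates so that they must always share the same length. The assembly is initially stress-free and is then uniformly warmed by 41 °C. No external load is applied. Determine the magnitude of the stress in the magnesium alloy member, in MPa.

σ ≈ 18.6 MPa (compressive)

The magnesium alloy has the larger α, so on heating it would change length more than the cast iron if both were free. The rigid plates force a common final length, so the magnesium alloy is put into compression and the cast iron into tension, with equal and opposite forces P (no external load).
Equating the net (thermal + elastic) strains gives |α₁ − α₂|·ΔT = P·[1/(A₁E₁) + 1/(A₂E₂)].
|α₁ − α₂|·ΔT = 16.4×10⁻⁶ × 41 = 0.0006724.
1/(A₁E₁) + 1/(A₂E₂) = 1/(625×120×10³) + 1/(1075×46×10³) = 3.356×10⁻⁸ N⁻¹.
P = 0.0006724 / 3.356×10⁻⁸ = 20040 N = 20.04 kN.
σ_{magnesium alloy} = P/A₂ = 20040/1075 = 18.64 MPa, compressive.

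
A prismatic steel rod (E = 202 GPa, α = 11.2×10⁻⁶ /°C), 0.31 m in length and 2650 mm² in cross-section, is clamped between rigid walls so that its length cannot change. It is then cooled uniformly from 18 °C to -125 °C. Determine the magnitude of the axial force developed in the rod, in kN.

With zero net strain, σ = E·αΔT = 202 GPa × 11.2×10⁻⁶ × 143 = 323.5 MPa.
Then P = σA = 323.5 × 2650 mm² = 857.3 kN, tensile.

P ≈ 857 kN (tensile)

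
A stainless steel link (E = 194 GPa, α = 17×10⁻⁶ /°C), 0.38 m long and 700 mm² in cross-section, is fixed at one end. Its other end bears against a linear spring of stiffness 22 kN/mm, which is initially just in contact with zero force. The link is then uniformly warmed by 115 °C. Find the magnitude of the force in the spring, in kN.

P ≈ 15.4 kN

If the spring were absent the link would lengthen by αΔT L = 17×10⁻⁶ × 115 × 380 = 0.7429 mm.
With a force P in the spring, the elastic change of the link is PL/(AE) and that of the spring is P/k; compatibility requires their sum to equal δ_free.
P [ L/(AE) + 1/k ] = δ_free → P [ 380/(700×194×10³) + 1/(22×10³) ] = 0.7429.
P = 0.7429 / 4.825×10⁻⁵ = 15400 N.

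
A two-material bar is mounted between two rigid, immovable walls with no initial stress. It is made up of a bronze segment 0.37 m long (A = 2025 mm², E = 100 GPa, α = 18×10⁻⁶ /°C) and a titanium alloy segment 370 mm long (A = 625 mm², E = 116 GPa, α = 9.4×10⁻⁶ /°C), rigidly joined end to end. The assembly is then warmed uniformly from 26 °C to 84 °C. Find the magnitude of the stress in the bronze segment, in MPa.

If the supports were absent, the total length change would be Σ αᵢΔT Lᵢ = 18×10⁻⁶×58×370 + 9.4×10⁻⁶×58×370 = 0.588 mm.
The walls prevent any net length change, so an axial force P (same in every segment) develops. Compatibility: P · Σ Lᵢ/(AᵢEᵢ) = δ_free.
Σ Lᵢ/(AᵢEᵢ) = 370/(2025×100×10³) + 370/(625×116×10³) = 6.931×10⁻⁶ mm/N.
P = 0.588 / 6.931×10⁻⁶ = 84840 N = 84.84 kN, compressive.
σ_{bronze} = P / A = 84840 / 2025 = 41.9 MPa.

σ ≈ 41.9 MPa (compressive)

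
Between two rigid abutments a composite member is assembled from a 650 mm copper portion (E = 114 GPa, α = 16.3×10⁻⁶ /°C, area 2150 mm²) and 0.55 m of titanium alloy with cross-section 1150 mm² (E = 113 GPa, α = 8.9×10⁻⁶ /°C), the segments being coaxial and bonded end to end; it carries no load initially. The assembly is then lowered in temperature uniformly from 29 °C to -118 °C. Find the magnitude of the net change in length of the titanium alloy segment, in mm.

|ΔL| ≈ 0.68 mm

If the supports were absent, the total length change would be Σ αᵢΔT Lᵢ = 16.3×10⁻⁶×147×650 + 8.9×10⁻⁶×147×550 = 2.277 mm.
Since the ends are fixed, an axial force P builds up, equal in every segment, with P · Σ Lᵢ/(AᵢEᵢ) = δ_free.
The series flexibility is Σ Lᵢ/(AᵢEᵢ) = 650/(2150×114×10³) + 550/(1150×113×10³) = 6.884×10⁻⁶ mm/N.
P = 2.277 / 6.884×10⁻⁶ = 330800 N = 330.8 kN, tensile.
For the titanium alloy segment, free thermal change = 8.9×10⁻⁶×147×550 = 0.7196 mm and elastic change from P = 330800×550/(1150×113×10³) = 1.4 mm; these oppose, so the net change is 0.68 mm (segment lengthens).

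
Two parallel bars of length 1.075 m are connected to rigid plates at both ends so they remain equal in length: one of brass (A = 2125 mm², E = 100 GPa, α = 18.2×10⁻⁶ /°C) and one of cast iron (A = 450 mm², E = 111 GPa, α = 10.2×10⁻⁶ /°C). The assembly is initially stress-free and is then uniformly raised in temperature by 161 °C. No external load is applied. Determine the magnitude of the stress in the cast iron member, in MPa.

Equilibrium of a rigid end plate with no external load gives equal and opposite internal forces ±P in the two members. Since α_{brass} > α_{cast iron}, heating drives the brass into compression and the cast iron into tension.
Setting the final lengths equal and cancelling L: (α₁ − α₂)ΔT = P/(A₁E₁) + P/(A₂E₂).
|α₁ − α₂|·ΔT = 8×10⁻⁶ × 161 = 0.001288.
1/(A₁E₁) + 1/(A₂E₂) = 1/(2125×100×10³) + 1/(450×111×10³) = 2.473×10⁻⁸ N⁻¹.
So P = 0.001288 / 2.473×10⁻⁸ = 52.09 kN.
σ_{cast iron} = P/A₂ = 52090/450 = 115.8 MPa, tensile.

σ ≈ 116 MPa (tensile)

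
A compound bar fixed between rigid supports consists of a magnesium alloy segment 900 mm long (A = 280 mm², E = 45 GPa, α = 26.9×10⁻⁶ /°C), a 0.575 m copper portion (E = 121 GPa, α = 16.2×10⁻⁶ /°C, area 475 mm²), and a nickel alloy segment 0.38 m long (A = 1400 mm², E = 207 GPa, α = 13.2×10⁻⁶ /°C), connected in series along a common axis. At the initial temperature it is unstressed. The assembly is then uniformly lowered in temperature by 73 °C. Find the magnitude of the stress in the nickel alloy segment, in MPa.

Free thermal contraction of the whole bar: Σ αᵢΔT Lᵢ = 26.9×10⁻⁶×73×900 + 16.2×10⁻⁶×73×575 + 13.2×10⁻⁶×73×380 = 2.813 mm.
The rigid supports impose zero overall length change; the single axial force P common to all segments must satisfy P Σ Lᵢ/(AᵢEᵢ) = δ_free.
The series flexibility is Σ Lᵢ/(AᵢEᵢ) = 900/(280×45×10³) + 575/(475×121×10³) + 380/(1400×207×10³) = 8.274×10⁻⁵ mm/N.
P = 2.813 / 8.274×10⁻⁵ = 34000 N = 34 kN, tensile.
σ_{nickel alloy} = P / A = 34000 / 1400 = 24.29 MPa.

σ ≈ 24.3 MPa (tensile)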